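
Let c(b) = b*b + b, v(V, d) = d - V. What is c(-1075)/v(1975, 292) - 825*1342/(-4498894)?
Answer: -865389122375/1261939767 ≈ -685.76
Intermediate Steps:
c(b) = b + b² (c(b) = b² + b = b + b²)
c(-1075)/v(1975, 292) - 825*1342/(-4498894) = (-1075*(1 - 1075))/(292 - 1*1975) - 825*1342/(-4498894) = (-1075*(-1074))/(292 - 1975) - 1107150*(-1/4498894) = 1154550/(-1683) + 553575/2249447 = 1154550*(-1/1683) + 553575/2249447 = -384850/561 + 553575/2249447 = -865389122375/1261939767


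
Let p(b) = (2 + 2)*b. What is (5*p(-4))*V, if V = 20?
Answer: -1600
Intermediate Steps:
p(b) = 4*b
(5*p(-4))*V = (5*(4*(-4)))*20 = (5*(-16))*20 = -80*20 = -1600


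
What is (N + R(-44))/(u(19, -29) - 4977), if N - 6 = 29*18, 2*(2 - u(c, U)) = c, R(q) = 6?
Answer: -356/3323 ≈ -0.10713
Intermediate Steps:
u(c, U) = 2 - c/2
N = 528 (N = 6 + 29*18 = 6 + 522 = 528)
(N + R(-44))/(u(19, -29) - 4977) = (528 + 6)/((2 - ½*19) - 4977) = 534/((2 - 19/2) - 4977) = 534/(-15/2 - 4977) = 534/(-9969/2) = 534*(-2/9969) = -356/3323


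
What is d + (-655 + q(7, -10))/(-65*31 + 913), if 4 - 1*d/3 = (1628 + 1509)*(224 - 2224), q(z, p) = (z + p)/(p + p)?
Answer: 414837157577/22040 ≈ 1.8822e+7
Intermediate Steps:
q(z, p) = (p + z)/(2*p) (q(z, p) = (p + z)/((2*p)) = (p + z)*(1/(2*p)) = (p + z)/(2*p))
d = 18822012 (d = 12 - 3*(1628 + 1509)*(224 - 2224) = 12 - 9411*(-2000) = 12 - 3*(-6274000) = 12 + 18822000 = 18822012)
d + (-655 + q(7, -10))/(-65*31 + 913) = 18822012 + (-655 + (½)*(-10 + 7)/(-10))/(-65*31 + 913) = 18822012 + (-655 + (½)*(-⅒)*(-3))/(-2015 + 913) = 18822012 + (-655 + 3/20)/(-1102) = 18822012 - 13097/20*(-1/1102) = 18822012 + 13097/22040 = 414837157577/22040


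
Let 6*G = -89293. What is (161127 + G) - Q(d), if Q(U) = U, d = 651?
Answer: 873563/6 ≈ 1.4559e+5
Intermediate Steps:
G = -89293/6 (G = (1/6)*(-89293) = -89293/6 ≈ -14882.)
(161127 + G) - Q(d) = (161127 - 89293/6) - 1*651 = 877469/6 - 651 = 873563/6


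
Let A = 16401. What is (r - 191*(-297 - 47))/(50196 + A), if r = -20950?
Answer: 14918/22199 ≈ 0.67201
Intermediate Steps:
(r - 191*(-297 - 47))/(50196 + A) = (-20950 - 191*(-297 - 47))/(50196 + 16401) = (-20950 - 191*(-344))/66597 = (-20950 + 65704)*(1/66597) = 44754*(1/66597) = 14918/22199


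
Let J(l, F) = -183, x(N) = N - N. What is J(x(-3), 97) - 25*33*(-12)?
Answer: 9717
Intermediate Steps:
x(N) = 0
J(x(-3), 97) - 25*33*(-12) = -183 - 25*33*(-12) = -183 - 825*(-12) = -183 + 9900 = 9717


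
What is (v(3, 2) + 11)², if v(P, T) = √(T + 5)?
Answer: (11 + √7)² ≈ 186.21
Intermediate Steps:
v(P, T) = √(5 + T)
(v(3, 2) + 11)² = (√(5 + 2) + 11)² = (√7 + 11)² = (11 + √7)²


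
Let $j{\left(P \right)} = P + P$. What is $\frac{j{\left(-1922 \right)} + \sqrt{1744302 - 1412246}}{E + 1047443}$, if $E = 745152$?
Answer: $- \frac{3844}{1792595} + \frac{2 \sqrt{83014}}{1792595} \approx -0.0018229$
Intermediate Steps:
$j{\left(P \right)} = 2 P$
$\frac{j{\left(-1922 \right)} + \sqrt{1744302 - 1412246}}{E + 1047443} = \frac{2 \left(-1922\right) + \sqrt{1744302 - 1412246}}{745152 + 1047443} = \frac{-3844 + \sqrt{332056}}{1792595} = \left(-3844 + 2 \sqrt{83014}\right) \frac{1}{1792595} = - \frac{3844}{1792595} + \frac{2 \sqrt{83014}}{1792595}$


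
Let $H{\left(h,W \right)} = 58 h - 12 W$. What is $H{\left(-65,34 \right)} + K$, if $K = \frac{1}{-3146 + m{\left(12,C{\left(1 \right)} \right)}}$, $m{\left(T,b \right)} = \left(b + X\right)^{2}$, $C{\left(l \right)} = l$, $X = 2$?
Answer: $- \frac{13106387}{3137} \approx -4178.0$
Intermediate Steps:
$H{\left(h,W \right)} = - 12 W + 58 h$
$m{\left(T,b \right)} = \left(2 + b\right)^{2}$ ($m{\left(T,b \right)} = \left(b + 2\right)^{2} = \left(2 + b\right)^{2}$)
$K = - \frac{1}{3137}$ ($K = \frac{1}{-3146 + \left(2 + 1\right)^{2}} = \frac{1}{-3146 + 3^{2}} = \frac{1}{-3146 + 9} = \frac{1}{-3137} = - \frac{1}{3137} \approx -0.00031878$)
$H{\left(-65,34 \right)} + K = \left(\left(-12\right) 34 + 58 \left(-65\right)\right) - \frac{1}{3137} = \left(-408 - 3770\right) - \frac{1}{3137} = -4178 - \frac{1}{3137} = - \frac{13106387}{3137}$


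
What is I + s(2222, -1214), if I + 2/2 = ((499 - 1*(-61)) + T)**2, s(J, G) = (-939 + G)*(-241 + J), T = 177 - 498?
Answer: -4207973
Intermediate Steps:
T = -321
I = 57120 (I = -1 + ((499 - 1*(-61)) - 321)**2 = -1 + ((499 + 61) - 321)**2 = -1 + (560 - 321)**2 = -1 + 239**2 = -1 + 57121 = 57120)
I + s(2222, -1214) = 57120 + (226299 - 939*2222 - 241*(-1214) - 1214*2222) = 57120 + (226299 - 2086458 + 292574 - 2697508) = 57120 - 4265093 = -4207973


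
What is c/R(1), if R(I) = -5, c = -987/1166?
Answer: 987/5830 ≈ 0.16930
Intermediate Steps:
c = -987/1166 (c = -987*1/1166 = -987/1166 ≈ -0.84648)
c/R(1) = -987/1166/(-5) = -⅕*(-987/1166) = 987/5830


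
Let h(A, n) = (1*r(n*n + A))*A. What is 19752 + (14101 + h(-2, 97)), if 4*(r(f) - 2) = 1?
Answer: 67697/2 ≈ 33849.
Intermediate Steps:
r(f) = 9/4 (r(f) = 2 + (1/4)*1 = 2 + 1/4 = 9/4)
h(A, n) = 9*A/4 (h(A, n) = (1*(9/4))*A = 9*A/4)
19752 + (14101 + h(-2, 97)) = 19752 + (14101 + (9/4)*(-2)) = 19752 + (14101 - 9/2) = 19752 + 28193/2 = 67697/2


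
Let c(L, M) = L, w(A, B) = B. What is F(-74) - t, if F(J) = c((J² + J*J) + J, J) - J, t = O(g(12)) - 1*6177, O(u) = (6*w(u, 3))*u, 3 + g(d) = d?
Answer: 16967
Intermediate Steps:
g(d) = -3 + d
O(u) = 18*u (O(u) = (6*3)*u = 18*u)
t = -6015 (t = 18*(-3 + 12) - 1*6177 = 18*9 - 6177 = 162 - 6177 = -6015)
F(J) = 2*J² (F(J) = ((J² + J*J) + J) - J = ((J² + J²) + J) - J = (2*J² + J) - J = (J + 2*J²) - J = 2*J²)
F(-74) - t = 2*(-74)² - 1*(-6015) = 2*5476 + 6015 = 10952 + 6015 = 16967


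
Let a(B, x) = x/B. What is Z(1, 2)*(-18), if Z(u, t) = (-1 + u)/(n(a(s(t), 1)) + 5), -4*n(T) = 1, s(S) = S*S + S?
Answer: 0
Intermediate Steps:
s(S) = S + S² (s(S) = S² + S = S + S²)
n(T) = -¼ (n(T) = -¼*1 = -¼)
Z(u, t) = -4/19 + 4*u/19 (Z(u, t) = (-1 + u)/(-¼ + 5) = (-1 + u)/(19/4) = (-1 + u)*(4/19) = -4/19 + 4*u/19)
Z(1, 2)*(-18) = (-4/19 + (4/19)*1)*(-18) = (-4/19 + 4/19)*(-18) = 0*(-18) = 0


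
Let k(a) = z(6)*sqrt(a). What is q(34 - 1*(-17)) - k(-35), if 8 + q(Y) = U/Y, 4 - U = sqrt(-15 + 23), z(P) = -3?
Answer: -404/51 - 2*sqrt(2)/51 + 3*I*sqrt(35) ≈ -7.977 + 17.748*I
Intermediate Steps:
U = 4 - 2*sqrt(2) (U = 4 - sqrt(-15 + 23) = 4 - sqrt(8) = 4 - 2*sqrt(2) ≈ 1.1716)
q(Y) = -8 + (4 - 2*sqrt(2))/Y
k(a) = -3*sqrt(a)
q(34 - 1*(-17)) - k(-35) = 2*(2 - sqrt(2) - 4*(34 - 1*(-17)))/(34 - 1*(-17)) - (-3)*sqrt(-35) = 2*(2 - sqrt(2) - 4*(34 + 17))/(34 + 17) - (-3)*I*sqrt(35) = 2*(2 - sqrt(2) - 4*51)/51 - (-3)*I*sqrt(35) = 2*(1/51)*(2 - sqrt(2) - 204) + 3*I*sqrt(35) = 2*(1/51)*(-202 - sqrt(2)) + 3*I*sqrt(35) = (-404/51 - 2*sqrt(2)/51) + 3*I*sqrt(35) = -404/51 - 2*sqrt(2)/51 + 3*I*sqrt(35)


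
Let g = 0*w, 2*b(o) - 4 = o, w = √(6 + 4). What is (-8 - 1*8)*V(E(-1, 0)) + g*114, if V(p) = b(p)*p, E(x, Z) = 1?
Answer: -40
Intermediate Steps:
w = √10 ≈ 3.1623
b(o) = 2 + o/2
g = 0 (g = 0*√10 = 0)
V(p) = p*(2 + p/2) (V(p) = (2 + p/2)*p = p*(2 + p/2))
(-8 - 1*8)*V(E(-1, 0)) + g*114 = (-8 - 1*8)*((½)*1*(4 + 1)) + 0*114 = (-8 - 8)*((½)*1*5) + 0 = -16*5/2 + 0 = -40 + 0 = -40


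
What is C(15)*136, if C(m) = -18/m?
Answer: -816/5 ≈ -163.20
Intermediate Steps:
C(15)*136 = -18/15*136 = -18*1/15*136 = -6/5*136 = -816/5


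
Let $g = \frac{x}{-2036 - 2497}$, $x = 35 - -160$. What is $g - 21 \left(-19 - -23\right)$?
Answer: $- \frac{126989}{1511} \approx -84.043$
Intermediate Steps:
$x = 195$ ($x = 35 + 160 = 195$)
$g = - \frac{65}{1511}$ ($g = \frac{195}{-2036 - 2497} = \frac{195}{-4533} = 195 \left(- \frac{1}{4533}\right) = - \frac{65}{1511} \approx -0.043018$)
$g - 21 \left(-19 - -23\right) = - \frac{65}{1511} - 21 \left(-19 - -23\right) = - \frac{65}{1511} - 21 \left(-19 + 23\right) = - \frac{65}{1511} - 84 = - \frac{126989}{1511}$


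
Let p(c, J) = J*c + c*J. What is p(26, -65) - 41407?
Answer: -44787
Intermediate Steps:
p(c, J) = 2*J*c (p(c, J) = J*c + J*c = 2*J*c)
p(26, -65) - 41407 = 2*(-65)*26 - 41407 = -3380 - 41407 = -44787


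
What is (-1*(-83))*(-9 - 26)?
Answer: -2905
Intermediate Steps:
(-1*(-83))*(-9 - 26) = 83*(-35) = -2905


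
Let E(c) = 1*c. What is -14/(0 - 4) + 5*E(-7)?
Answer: -63/2 ≈ -31.500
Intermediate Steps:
E(c) = c
-14/(0 - 4) + 5*E(-7) = -14/(0 - 4) + 5*(-7) = -14/(-4) - 35 = -14*(-¼) - 35 = 7/2 - 35 = -63/2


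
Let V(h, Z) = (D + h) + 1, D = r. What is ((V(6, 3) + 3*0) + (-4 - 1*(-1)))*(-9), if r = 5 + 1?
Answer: -90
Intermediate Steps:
r = 6
D = 6
V(h, Z) = 7 + h (V(h, Z) = (6 + h) + 1 = 7 + h)
((V(6, 3) + 3*0) + (-4 - 1*(-1)))*(-9) = (((7 + 6) + 3*0) + (-4 - 1*(-1)))*(-9) = ((13 + 0) + (-4 + 1))*(-9) = (13 - 3)*(-9) = 10*(-9) = -90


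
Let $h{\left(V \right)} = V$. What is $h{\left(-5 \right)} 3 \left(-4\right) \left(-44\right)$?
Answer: $-2640$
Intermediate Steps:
$h{\left(-5 \right)} 3 \left(-4\right) \left(-44\right) = - 5 \cdot 3 \left(-4\right) \left(-44\right) = \left(-5\right) \left(-12\right) \left(-44\right) = 60 \left(-44\right) = -2640$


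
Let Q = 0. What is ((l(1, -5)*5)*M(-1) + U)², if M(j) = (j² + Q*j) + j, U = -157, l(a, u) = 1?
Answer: 24649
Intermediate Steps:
M(j) = j + j² (M(j) = (j² + 0*j) + j = (j² + 0) + j = j² + j = j + j²)
((l(1, -5)*5)*M(-1) + U)² = ((1*5)*(-(1 - 1)) - 157)² = (5*(-1*0) - 157)² = (5*0 - 157)² = (0 - 157)² = (-157)² = 24649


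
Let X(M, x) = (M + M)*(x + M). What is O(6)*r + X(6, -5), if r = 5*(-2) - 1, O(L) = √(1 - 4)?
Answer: 12 - 11*I*√3 ≈ 12.0 - 19.053*I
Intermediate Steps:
X(M, x) = 2*M*(M + x) (X(M, x) = (2*M)*(M + x) = 2*M*(M + x))
O(L) = I*√3 (O(L) = √(-3) = I*√3)
r = -11 (r = -10 - 1 = -11)
O(6)*r + X(6, -5) = (I*√3)*(-11) + 2*6*(6 - 5) = -11*I*√3 + 2*6*1 = -11*I*√3 + 12 = 12 - 11*I*√3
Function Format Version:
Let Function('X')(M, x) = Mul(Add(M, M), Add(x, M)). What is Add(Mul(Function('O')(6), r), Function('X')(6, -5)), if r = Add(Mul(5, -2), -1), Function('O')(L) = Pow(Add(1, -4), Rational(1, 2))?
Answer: Add(12, Mul(-11, I, Pow(3, Rational(1, 2)))) ≈ Add(12.000, Mul(-19.053, I))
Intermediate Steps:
Function('X')(M, x) = Mul(2, M, Add(M, x)) (Function('X')(M, x) = Mul(Mul(2, M), Add(M, x)) = Mul(2, M, Add(M, x)))
Function('O')(L) = Mul(I, Pow(3, Rational(1, 2))) (Function('O')(L) = Pow(-3, Rational(1, 2)) = Mul(I, Pow(3, Rational(1, 2))))
r = -11 (r = Add(-10, -1) = -11)
Add(Mul(Function('O')(6), r), Function('X')(6, -5)) = Add(Mul(Mul(I, Pow(3, Rational(1, 2))), -11), Mul(2, 6, Add(6, -5))) = Add(Mul(-11, I, Pow(3, Rational(1, 2))), Mul(2, 6, 1)) = Add(Mul(-11, I, Pow(3, Rational(1, 2))), 12) = Add(12, Mul(-11, I, Pow(3, Rational(1, 2))))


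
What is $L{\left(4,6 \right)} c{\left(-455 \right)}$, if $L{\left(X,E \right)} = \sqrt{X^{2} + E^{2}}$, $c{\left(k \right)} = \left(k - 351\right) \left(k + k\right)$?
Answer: $1466920 \sqrt{13} \approx 5.2891 \cdot 10^{6}$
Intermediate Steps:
$c{\left(k \right)} = 2 k \left(-351 + k\right)$ ($c{\left(k \right)} = \left(-351 + k\right) 2 k = 2 k \left(-351 + k\right)$)
$L{\left(X,E \right)} = \sqrt{E^{2} + X^{2}}$
$L{\left(4,6 \right)} c{\left(-455 \right)} = \sqrt{6^{2} + 4^{2}} \cdot 2 \left(-455\right) \left(-351 - 455\right) = \sqrt{36 + 16} \cdot 2 \left(-455\right) \left(-806\right) = \sqrt{52} \cdot 733460 = 2 \sqrt{13} \cdot 733460 = 1466920 \sqrt{13}$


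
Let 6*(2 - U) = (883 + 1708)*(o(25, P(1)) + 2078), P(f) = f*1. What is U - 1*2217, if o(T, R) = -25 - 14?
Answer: -5296339/6 ≈ -8.8272e+5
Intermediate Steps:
P(f) = f
o(T, R) = -39
U = -5283037/6 (U = 2 - (883 + 1708)*(-39 + 2078)/6 = 2 - 2591*2039/6 = 2 - ⅙*5283049 = 2 - 5283049/6 = -5283037/6 ≈ -8.8051e+5)
U - 1*2217 = -5283037/6 - 1*2217 = -5283037/6 - 2217 = -5296339/6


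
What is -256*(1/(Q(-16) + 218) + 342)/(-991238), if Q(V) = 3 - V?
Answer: 10375040/117461703 ≈ 0.088327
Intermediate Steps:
-256*(1/(Q(-16) + 218) + 342)/(-991238) = -256*(1/((3 - 1*(-16)) + 218) + 342)/(-991238) = -256*(1/((3 + 16) + 218) + 342)*(-1/991238) = -256*(1/(19 + 218) + 342)*(-1/991238) = -256*(1/237 + 342)*(-1/991238) = -256*81055/237*(-1/991238) = -20750080/237*(-1/991238) = 10375040/117461703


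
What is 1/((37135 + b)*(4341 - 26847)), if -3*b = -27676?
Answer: -1/1043385662 ≈ -9.5842e-10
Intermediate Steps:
b = 27676/3 (b = -1/3*(-27676) = 27676/3 ≈ 9225.3)
1/((37135 + b)*(4341 - 26847)) = 1/((37135 + 27676/3)*(4341 - 26847)) = 1/((139081/3)*(-22506)) = 1/(-1043385662) = -1/1043385662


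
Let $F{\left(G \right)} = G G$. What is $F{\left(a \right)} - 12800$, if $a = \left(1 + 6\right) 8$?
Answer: $-9664$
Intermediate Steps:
$a = 56$ ($a = 7 \cdot 8 = 56$)
$F{\left(G \right)} = G^{2}$
$F{\left(a \right)} - 12800 = 56^{2} - 12800 = 3136 - 12800 = -9664$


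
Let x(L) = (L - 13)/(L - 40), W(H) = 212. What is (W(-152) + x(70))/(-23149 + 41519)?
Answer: 2139/183700 ≈ 0.011644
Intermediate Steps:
x(L) = (-13 + L)/(-40 + L)
(W(-152) + x(70))/(-23149 + 41519) = (212 + (-13 + 70)/(-40 + 70))/(-23149 + 41519) = (212 + 57/30)/18370 = (212 + (1/30)*57)*(1/18370) = (212 + 19/10)*(1/18370) = (2139/10)*(1/18370) = 2139/183700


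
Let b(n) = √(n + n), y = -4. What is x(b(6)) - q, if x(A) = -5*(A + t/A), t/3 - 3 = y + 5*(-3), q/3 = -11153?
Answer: 33459 + 30*√3 ≈ 33511.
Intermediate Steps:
q = -33459 (q = 3*(-11153) = -33459)
b(n) = √2*√n (b(n) = √(2*n) = √2*√n)
t = -48 (t = 9 + 3*(-4 + 5*(-3)) = 9 + 3*(-4 - 15) = 9 + 3*(-19) = 9 - 57 = -48)
x(A) = -5*A + 240/A (x(A) = -5*(A - 48/A) = -5*A + 240/A)
x(b(6)) - q = (-5*√2*√6 + 240/((√2*√6))) - 1*(-33459) = (-10*√3 + 240/((2*√3))) + 33459 = (-10*√3 + 240*(√3/6)) + 33459 = (-10*√3 + 40*√3) + 33459 = 30*√3 + 33459 = 33459 + 30*√3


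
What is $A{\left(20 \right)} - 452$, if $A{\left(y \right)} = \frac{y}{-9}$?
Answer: $- \frac{4088}{9} \approx -454.22$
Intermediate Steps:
$A{\left(y \right)} = - \frac{y}{9}$ ($A{\left(y \right)} = y \left(- \frac{1}{9}\right) = - \frac{y}{9}$)
$A{\left(20 \right)} - 452 = \left(- \frac{1}{9}\right) 20 - 452 = - \frac{20}{9} - 452 = - \frac{4088}{9}$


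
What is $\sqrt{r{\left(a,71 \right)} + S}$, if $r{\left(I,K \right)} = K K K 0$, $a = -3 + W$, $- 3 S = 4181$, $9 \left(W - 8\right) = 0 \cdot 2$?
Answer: $\frac{i \sqrt{12543}}{3} \approx 37.332 i$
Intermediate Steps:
$W = 8$ ($W = 8 + \frac{0 \cdot 2}{9} = 8 + \frac{1}{9} \cdot 0 = 8 + 0 = 8$)
$S = - \frac{4181}{3}$ ($S = \left(- \frac{1}{3}\right) 4181 = - \frac{4181}{3} \approx -1393.7$)
$a = 5$ ($a = -3 + 8 = 5$)
$r{\left(I,K \right)} = 0$ ($r{\left(I,K \right)} = K K^{2} \cdot 0 = K 0 = 0$)
$\sqrt{r{\left(a,71 \right)} + S} = \sqrt{0 - \frac{4181}{3}} = \sqrt{- \frac{4181}{3}} = \frac{i \sqrt{12543}}{3}$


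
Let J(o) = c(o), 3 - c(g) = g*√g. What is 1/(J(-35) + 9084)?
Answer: 9087/82616444 - 35*I*√35/82616444 ≈ 0.00010999 - 2.5063e-6*I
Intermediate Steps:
c(g) = 3 - g^(3/2) (c(g) = 3 - g*√g = 3 - g^(3/2))
J(o) = 3 - o^(3/2)
1/(J(-35) + 9084) = 1/((3 - (-35)^(3/2)) + 9084) = 1/((3 - (-35)*I*√35) + 9084) = 1/((3 + 35*I*√35) + 9084) = 1/(9087 + 35*I*√35)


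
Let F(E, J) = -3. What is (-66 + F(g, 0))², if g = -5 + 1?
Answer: 4761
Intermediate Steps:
g = -4
(-66 + F(g, 0))² = (-66 - 3)² = (-69)² = 4761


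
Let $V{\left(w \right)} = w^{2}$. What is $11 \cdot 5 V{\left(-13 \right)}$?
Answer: $9295$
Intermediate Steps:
$11 \cdot 5 V{\left(-13 \right)} = 11 \cdot 5 \left(-13\right)^{2} = 55 \cdot 169 = 9295$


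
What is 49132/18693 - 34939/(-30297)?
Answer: 713888977/188780607 ≈ 3.7816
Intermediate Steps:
49132/18693 - 34939/(-30297) = 49132*(1/18693) - 34939*(-1/30297) = 49132/18693 + 34939/30297 = 713888977/188780607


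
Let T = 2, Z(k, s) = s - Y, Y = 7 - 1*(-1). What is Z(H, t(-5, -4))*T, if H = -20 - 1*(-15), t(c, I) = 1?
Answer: -14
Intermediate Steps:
Y = 8 (Y = 7 + 1 = 8)
H = -5 (H = -20 + 15 = -5)
Z(k, s) = -8 + s (Z(k, s) = s - 1*8 = s - 8 = -8 + s)
Z(H, t(-5, -4))*T = (-8 + 1)*2 = -7*2 = -14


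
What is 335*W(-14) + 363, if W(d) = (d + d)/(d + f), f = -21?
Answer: 631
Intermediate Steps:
W(d) = 2*d/(-21 + d) (W(d) = (d + d)/(d - 21) = (2*d)/(-21 + d) = 2*d/(-21 + d))
335*W(-14) + 363 = 335*(2*(-14)/(-21 - 14)) + 363 = 335*(2*(-14)/(-35)) + 363 = 335*(2*(-14)*(-1/35)) + 363 = 335*(4/5) + 363 = 268 + 363 = 631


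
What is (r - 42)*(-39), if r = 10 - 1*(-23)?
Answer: 351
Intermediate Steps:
r = 33 (r = 10 + 23 = 33)
(r - 42)*(-39) = (33 - 42)*(-39) = -9*(-39) = 351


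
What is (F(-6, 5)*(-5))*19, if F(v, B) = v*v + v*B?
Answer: -570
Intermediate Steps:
F(v, B) = v**2 + B*v
(F(-6, 5)*(-5))*19 = (-6*(5 - 6)*(-5))*19 = (-6*(-1)*(-5))*19 = (6*(-5))*19 = -30*19 = -570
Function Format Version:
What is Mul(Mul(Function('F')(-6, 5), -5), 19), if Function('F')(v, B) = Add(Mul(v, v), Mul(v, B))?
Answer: -570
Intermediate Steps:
Function('F')(v, B) = Add(Pow(v, 2), Mul(B, v))
Mul(Mul(Function('F')(-6, 5), -5), 19) = Mul(Mul(Mul(-6, Add(5, -6)), -5), 19) = Mul(Mul(Mul(-6, -1), -5), 19) = Mul(Mul(6, -5), 19) = Mul(-30, 19) = -570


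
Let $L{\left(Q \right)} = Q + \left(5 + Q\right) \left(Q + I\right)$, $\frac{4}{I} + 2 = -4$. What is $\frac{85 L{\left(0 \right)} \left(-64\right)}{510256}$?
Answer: $\frac{3400}{95673} \approx 0.035538$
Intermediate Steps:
$I = - \frac{2}{3}$ ($I = \frac{4}{-2 - 4} = \frac{4}{-6} = 4 \left(- \frac{1}{6}\right) = - \frac{2}{3} \approx -0.66667$)
$L{\left(Q \right)} = Q + \left(5 + Q\right) \left(- \frac{2}{3} + Q\right)$ ($L{\left(Q \right)} = Q + \left(5 + Q\right) \left(Q - \frac{2}{3}\right) = Q + \left(5 + Q\right) \left(- \frac{2}{3} + Q\right)$)
$\frac{85 L{\left(0 \right)} \left(-64\right)}{510256} = \frac{85 \left(- \frac{10}{3} + 0^{2} + \frac{16}{3} \cdot 0\right) \left(-64\right)}{510256} = 85 \left(- \frac{10}{3} + 0 + 0\right) \left(-64\right) \frac{1}{510256} = 85 \left(- \frac{10}{3}\right) \left(-64\right) \frac{1}{510256} = \left(- \frac{850}{3}\right) \left(-64\right) \frac{1}{510256} = \frac{54400}{3} \cdot \frac{1}{510256} = \frac{3400}{95673}$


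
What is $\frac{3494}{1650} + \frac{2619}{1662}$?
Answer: $\frac{1688063}{457050} \approx 3.6934$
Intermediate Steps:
$\frac{3494}{1650} + \frac{2619}{1662} = 3494 \cdot \frac{1}{1650} + 2619 \cdot \frac{1}{1662} = \frac{1747}{825} + \frac{873}{554} = \frac{1688063}{457050}$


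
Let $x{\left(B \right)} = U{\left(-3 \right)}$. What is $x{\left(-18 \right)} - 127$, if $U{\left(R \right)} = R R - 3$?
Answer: $-121$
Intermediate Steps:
$U{\left(R \right)} = -3 + R^{2}$ ($U{\left(R \right)} = R^{2} - 3 = -3 + R^{2}$)
$x{\left(B \right)} = 6$ ($x{\left(B \right)} = -3 + \left(-3\right)^{2} = -3 + 9 = 6$)
$x{\left(-18 \right)} - 127 = 6 - 127 = -121$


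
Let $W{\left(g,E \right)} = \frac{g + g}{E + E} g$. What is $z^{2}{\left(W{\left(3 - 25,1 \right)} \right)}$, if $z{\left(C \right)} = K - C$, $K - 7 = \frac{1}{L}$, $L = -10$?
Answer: $\frac{22762441}{100} \approx 2.2762 \cdot 10^{5}$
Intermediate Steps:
$W{\left(g,E \right)} = \frac{g^{2}}{E}$ ($W{\left(g,E \right)} = \frac{2 g}{2 E} g = 2 g \frac{1}{2 E} g = \frac{g}{E} g = \frac{g^{2}}{E}$)
$K = \frac{69}{10}$ ($K = 7 + \frac{1}{-10} = 7 - \frac{1}{10} = \frac{69}{10} \approx 6.9$)
$z{\left(C \right)} = \frac{69}{10} - C$
$z^{2}{\left(W{\left(3 - 25,1 \right)} \right)} = \left(\frac{69}{10} - \frac{\left(3 - 25\right)^{2}}{1}\right)^{2} = \left(\frac{69}{10} - 1 \left(3 - 25\right)^{2}\right)^{2} = \left(\frac{69}{10} - 1 \left(-22\right)^{2}\right)^{2} = \left(\frac{69}{10} - 1 \cdot 484\right)^{2} = \left(\frac{69}{10} - 484\right)^{2} = \left(- \frac{4771}{10}\right)^{2} = \frac{22762441}{100}$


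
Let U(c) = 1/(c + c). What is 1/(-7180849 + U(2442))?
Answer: -4884/35071266515 ≈ -1.3926e-7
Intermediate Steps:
U(c) = 1/(2*c)
1/(-7180849 + U(2442)) = 1/(-7180849 + (½)/2442) = 1/(-7180849 + (½)*(1/2442)) = 1/(-7180849 + 1/4884) = 1/(-35071266515/4884) = -4884/35071266515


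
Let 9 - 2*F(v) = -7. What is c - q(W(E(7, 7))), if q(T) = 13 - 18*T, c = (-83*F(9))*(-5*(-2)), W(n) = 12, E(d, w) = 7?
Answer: -6437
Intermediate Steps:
F(v) = 8 (F(v) = 9/2 - ½*(-7) = 9/2 + 7/2 = 8)
c = -6640 (c = (-83*8)*(-5*(-2)) = -664*10 = -6640)
c - q(W(E(7, 7))) = -6640 - (13 - 18*12) = -6640 - (13 - 216) = -6640 - 1*(-203) = -6640 + 203 = -6437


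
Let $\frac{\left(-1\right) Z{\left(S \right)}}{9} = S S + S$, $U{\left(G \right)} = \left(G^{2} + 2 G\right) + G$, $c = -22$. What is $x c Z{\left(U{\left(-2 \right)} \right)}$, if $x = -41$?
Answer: $-16236$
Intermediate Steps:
$U{\left(G \right)} = G^{2} + 3 G$
$Z{\left(S \right)} = - 9 S - 9 S^{2}$ ($Z{\left(S \right)} = - 9 \left(S S + S\right) = - 9 \left(S^{2} + S\right) = - 9 \left(S + S^{2}\right) = - 9 S - 9 S^{2}$)
$x c Z{\left(U{\left(-2 \right)} \right)} = \left(-41\right) \left(-22\right) \left(- 9 \left(- 2 \left(3 - 2\right)\right) \left(1 - 2 \left(3 - 2\right)\right)\right) = 902 \left(- 9 \left(\left(-2\right) 1\right) \left(1 - 2\right)\right) = 902 \left(\left(-9\right) \left(-2\right) \left(1 - 2\right)\right) = 902 \left(\left(-9\right) \left(-2\right) \left(-1\right)\right) = 902 \left(-18\right) = -16236$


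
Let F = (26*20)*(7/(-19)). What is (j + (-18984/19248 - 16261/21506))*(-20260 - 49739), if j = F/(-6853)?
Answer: 9625544205001218/80206637753 ≈ 1.2001e+5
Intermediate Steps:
F = -3640/19 (F = 520*(7*(-1/19)) = 520*(-7/19) = -3640/19 ≈ -191.58)
j = 520/18601 (j = -3640/19/(-6853) = -3640/19*(-1/6853) = 520/18601 ≈ 0.027955)
(j + (-18984/19248 - 16261/21506))*(-20260 - 49739) = (520/18601 + (-18984/19248 - 16261/21506))*(-20260 - 49739) = (520/18601 + (-18984*1/19248 - 16261*1/21506))*(-69999) = (520/18601 + (-791/802 - 16261/21506))*(-69999) = (520/18601 - 7513142/4311953)*(-69999) = -137509738782/80206637753*(-69999) = 9625544205001218/80206637753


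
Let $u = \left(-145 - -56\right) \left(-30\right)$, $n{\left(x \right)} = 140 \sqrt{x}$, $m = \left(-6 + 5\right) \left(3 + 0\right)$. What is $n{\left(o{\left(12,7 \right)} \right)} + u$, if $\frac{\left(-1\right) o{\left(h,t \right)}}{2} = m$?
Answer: $2670 + 140 \sqrt{6} \approx 3012.9$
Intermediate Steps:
$m = -3$ ($m = \left(-1\right) 3 = -3$)
$o{\left(h,t \right)} = 6$ ($o{\left(h,t \right)} = \left(-2\right) \left(-3\right) = 6$)
$u = 2670$ ($u = \left(-145 + 56\right) \left(-30\right) = \left(-89\right) \left(-30\right) = 2670$)
$n{\left(o{\left(12,7 \right)} \right)} + u = 140 \sqrt{6} + 2670 = 2670 + 140 \sqrt{6}$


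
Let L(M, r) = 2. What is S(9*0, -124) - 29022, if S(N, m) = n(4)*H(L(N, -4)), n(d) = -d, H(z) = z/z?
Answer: -29026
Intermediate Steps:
H(z) = 1
S(N, m) = -4 (S(N, m) = -1*4*1 = -4*1 = -4)
S(9*0, -124) - 29022 = -4 - 29022 = -29026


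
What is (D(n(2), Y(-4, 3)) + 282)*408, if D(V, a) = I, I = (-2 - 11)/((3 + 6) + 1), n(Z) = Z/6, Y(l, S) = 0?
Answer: 572628/5 ≈ 1.1453e+5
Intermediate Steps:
n(Z) = Z/6 (n(Z) = Z*(⅙) = Z/6)
I = -13/10 (I = -13/(9 + 1) = -13/10 ≈ -1.3000)
D(V, a) = -13/10
(D(n(2), Y(-4, 3)) + 282)*408 = (-13/10 + 282)*408 = (2807/10)*408 = 572628/5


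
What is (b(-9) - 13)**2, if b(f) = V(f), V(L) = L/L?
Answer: 144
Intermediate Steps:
V(L) = 1
b(f) = 1
(b(-9) - 13)**2 = (1 - 13)**2 = (-12)**2 = 144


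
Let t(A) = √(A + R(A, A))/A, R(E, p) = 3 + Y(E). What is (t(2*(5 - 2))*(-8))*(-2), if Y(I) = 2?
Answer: 8*√11/3 ≈ 8.8443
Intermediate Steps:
R(E, p) = 5 (R(E, p) = 3 + 2 = 5)
t(A) = √(5 + A)/A (t(A) = √(A + 5)/A = √(5 + A)/A)
(t(2*(5 - 2))*(-8))*(-2) = ((√(5 + 2*(5 - 2))/((2*(5 - 2))))*(-8))*(-2) = ((√(5 + 2*3)/((2*3)))*(-8))*(-2) = ((√(5 + 6)/6)*(-8))*(-2) = ((√11/6)*(-8))*(-2) = -4*√11/3*(-2) = 8*√11/3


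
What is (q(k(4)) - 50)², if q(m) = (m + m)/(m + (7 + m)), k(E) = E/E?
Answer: 200704/81 ≈ 2477.8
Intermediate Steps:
k(E) = 1
q(m) = 2*m/(7 + 2*m) (q(m) = (2*m)/(7 + 2*m) = 2*m/(7 + 2*m))
(q(k(4)) - 50)² = (2*1/(7 + 2*1) - 50)² = (2*1/(7 + 2) - 50)² = (2*1/9 - 50)² = (2*1*(⅑) - 50)² = (2/9 - 50)² = (-448/9)² = 200704/81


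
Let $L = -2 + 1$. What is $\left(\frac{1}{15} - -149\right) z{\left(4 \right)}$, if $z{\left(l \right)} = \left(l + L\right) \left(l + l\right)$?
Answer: $\frac{17888}{5} \approx 3577.6$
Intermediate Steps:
$L = -1$
$z{\left(l \right)} = 2 l \left(-1 + l\right)$ ($z{\left(l \right)} = \left(l - 1\right) \left(l + l\right) = \left(-1 + l\right) 2 l = 2 l \left(-1 + l\right)$)
$\left(\frac{1}{15} - -149\right) z{\left(4 \right)} = \left(\frac{1}{15} - -149\right) 2 \cdot 4 \left(-1 + 4\right) = \left(\frac{1}{15} + 149\right) 2 \cdot 4 \cdot 3 = \frac{2236}{15} \cdot 24 = \frac{17888}{5}$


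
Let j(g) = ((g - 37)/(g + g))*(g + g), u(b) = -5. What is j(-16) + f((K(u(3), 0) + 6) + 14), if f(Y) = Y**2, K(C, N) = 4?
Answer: 523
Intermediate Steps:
j(g) = -37 + g (j(g) = ((-37 + g)/((2*g)))*(2*g) = ((-37 + g)*(1/(2*g)))*(2*g) = ((-37 + g)/(2*g))*(2*g) = -37 + g)
j(-16) + f((K(u(3), 0) + 6) + 14) = (-37 - 16) + ((4 + 6) + 14)**2 = -53 + (10 + 14)**2 = -53 + 24**2 = -53 + 576 = 523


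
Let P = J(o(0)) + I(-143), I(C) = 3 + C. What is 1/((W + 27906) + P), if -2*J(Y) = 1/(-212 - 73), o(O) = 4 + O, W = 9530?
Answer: 570/21258721 ≈ 2.6813e-5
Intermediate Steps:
J(Y) = 1/570 (J(Y) = -1/(2*(-212 - 73)) = -1/2/(-285) = -1/2*(-1/285) = 1/570)
P = -79799/570 (P = 1/570 + (3 - 143) = 1/570 - 140 = -79799/570 ≈ -140.00)
1/((W + 27906) + P) = 1/((9530 + 27906) - 79799/570) = 1/(37436 - 79799/570) = 1/(21258721/570) = 570/21258721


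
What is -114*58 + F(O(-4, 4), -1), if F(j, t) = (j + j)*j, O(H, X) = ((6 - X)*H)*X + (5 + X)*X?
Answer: -6580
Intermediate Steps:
O(H, X) = X*(5 + X) + H*X*(6 - X) (O(H, X) = (H*(6 - X))*X + X*(5 + X) = H*X*(6 - X) + X*(5 + X) = X*(5 + X) + H*X*(6 - X))
F(j, t) = 2*j² (F(j, t) = (2*j)*j = 2*j²)
-114*58 + F(O(-4, 4), -1) = -114*58 + 2*(4*(5 + 4 + 6*(-4) - 1*(-4)*4))² = -6612 + 2*(4*(5 + 4 - 24 + 16))² = -6612 + 2*(4*1)² = -6612 + 2*4² = -6612 + 2*16 = -6612 + 32 = -6580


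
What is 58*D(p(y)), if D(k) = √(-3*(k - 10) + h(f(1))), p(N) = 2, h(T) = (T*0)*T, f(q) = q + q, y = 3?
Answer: 116*√6 ≈ 284.14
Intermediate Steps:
f(q) = 2*q
h(T) = 0 (h(T) = 0*T = 0)
D(k) = √(30 - 3*k) (D(k) = √(-3*(k - 10) + 0) = √(-3*(-10 + k) + 0) = √((30 - 3*k) + 0) = √(30 - 3*k))
58*D(p(y)) = 58*√(30 - 3*2) = 58*√(30 - 6) = 58*√24 = 58*(2*√6) = 116*√6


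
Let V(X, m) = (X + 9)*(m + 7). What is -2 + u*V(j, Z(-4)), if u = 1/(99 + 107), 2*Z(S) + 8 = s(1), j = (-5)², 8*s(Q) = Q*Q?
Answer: -2463/1648 ≈ -1.4945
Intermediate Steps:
s(Q) = Q²/8 (s(Q) = (Q*Q)/8 = Q²/8)
j = 25
Z(S) = -63/16 (Z(S) = -4 + ((⅛)*1²)/2 = -4 + ((⅛)*1)/2 = -4 + (½)*(⅛) = -4 + 1/16 = -63/16)
V(X, m) = (7 + m)*(9 + X) (V(X, m) = (9 + X)*(7 + m) = (7 + m)*(9 + X))
u = 1/206 ≈ 0.0048544
-2 + u*V(j, Z(-4)) = -2 + (63 + 7*25 + 9*(-63/16) + 25*(-63/16))/206 = -2 + (63 + 175 - 567/16 - 1575/16)/206 = -2 + (1/206)*(833/8) = -2 + 833/1648 = -2463/1648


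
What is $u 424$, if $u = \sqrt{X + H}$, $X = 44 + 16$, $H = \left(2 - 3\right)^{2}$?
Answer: $424 \sqrt{61} \approx 3311.5$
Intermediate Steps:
$H = 1$ ($H = \left(-1\right)^{2} = 1$)
$X = 60$
$u = \sqrt{61}$ ($u = \sqrt{60 + 1} = \sqrt{61} \approx 7.8102$)
$u 424 = \sqrt{61} \cdot 424 = 424 \sqrt{61}$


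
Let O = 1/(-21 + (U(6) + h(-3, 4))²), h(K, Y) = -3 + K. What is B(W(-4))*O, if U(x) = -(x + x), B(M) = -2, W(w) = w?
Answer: -2/303 ≈ -0.0066007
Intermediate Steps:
U(x) = -2*x
O = 1/303 (O = 1/(-21 + (-2*6 + (-3 - 3))²) = 1/(-21 + (-12 - 6)²) = 1/(-21 + (-18)²) = 1/(-21 + 324) = 1/303 ≈ 0.0033003)
B(W(-4))*O = -2*1/303 = -2/303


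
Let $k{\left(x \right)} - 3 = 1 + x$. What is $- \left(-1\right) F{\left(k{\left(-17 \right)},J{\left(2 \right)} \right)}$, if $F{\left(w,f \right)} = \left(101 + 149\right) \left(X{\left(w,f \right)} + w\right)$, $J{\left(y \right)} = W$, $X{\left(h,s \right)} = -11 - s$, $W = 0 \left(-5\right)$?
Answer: $-6000$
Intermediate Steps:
$k{\left(x \right)} = 4 + x$ ($k{\left(x \right)} = 3 + \left(1 + x\right) = 4 + x$)
$W = 0$
$J{\left(y \right)} = 0$
$F{\left(w,f \right)} = -2750 - 250 f + 250 w$ ($F{\left(w,f \right)} = \left(101 + 149\right) \left(\left(-11 - f\right) + w\right) = 250 \left(-11 + w - f\right) = -2750 - 250 f + 250 w$)
$- \left(-1\right) F{\left(k{\left(-17 \right)},J{\left(2 \right)} \right)} = - \left(-1\right) \left(-2750 - 0 + 250 \left(4 - 17\right)\right) = - \left(-1\right) \left(-2750 + 0 + 250 \left(-13\right)\right) = - \left(-1\right) \left(-2750 + 0 - 3250\right) = - \left(-1\right) \left(-6000\right) = \left(-1\right) 6000 = -6000$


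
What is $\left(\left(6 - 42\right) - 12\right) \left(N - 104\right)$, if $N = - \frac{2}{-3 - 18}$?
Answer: $\frac{34912}{7} \approx 4987.4$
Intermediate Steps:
$N = \frac{2}{21}$ ($N = - \frac{2}{-3 - 18} = - \frac{2}{-21} = \left(-2\right) \left(- \frac{1}{21}\right) = \frac{2}{21} \approx 0.095238$)
$\left(\left(6 - 42\right) - 12\right) \left(N - 104\right) = \left(\left(6 - 42\right) - 12\right) \left(\frac{2}{21} - 104\right) = \left(-36 - 12\right) \left(- \frac{2182}{21}\right) = \left(-48\right) \left(- \frac{2182}{21}\right) = \frac{34912}{7}$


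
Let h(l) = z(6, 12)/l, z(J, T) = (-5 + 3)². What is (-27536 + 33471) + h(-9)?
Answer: 53411/9 ≈ 5934.6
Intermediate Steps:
z(J, T) = 4 (z(J, T) = (-2)² = 4)
h(l) = 4/l
(-27536 + 33471) + h(-9) = (-27536 + 33471) + 4/(-9) = 5935 + 4*(-⅑) = 5935 - 4/9 = 53411/9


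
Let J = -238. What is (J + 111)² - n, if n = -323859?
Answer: 339988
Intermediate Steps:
(J + 111)² - n = (-238 + 111)² - 1*(-323859) = (-127)² + 323859 = 16129 + 323859 = 339988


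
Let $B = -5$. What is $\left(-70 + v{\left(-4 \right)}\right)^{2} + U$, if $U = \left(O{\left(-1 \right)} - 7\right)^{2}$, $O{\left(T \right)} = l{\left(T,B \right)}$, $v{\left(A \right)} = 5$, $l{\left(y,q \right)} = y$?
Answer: $4289$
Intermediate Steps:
$O{\left(T \right)} = T$
$U = 64$ ($U = \left(-1 - 7\right)^{2} = \left(-8\right)^{2} = 64$)
$\left(-70 + v{\left(-4 \right)}\right)^{2} + U = \left(-70 + 5\right)^{2} + 64 = \left(-65\right)^{2} + 64 = 4225 + 64 = 4289$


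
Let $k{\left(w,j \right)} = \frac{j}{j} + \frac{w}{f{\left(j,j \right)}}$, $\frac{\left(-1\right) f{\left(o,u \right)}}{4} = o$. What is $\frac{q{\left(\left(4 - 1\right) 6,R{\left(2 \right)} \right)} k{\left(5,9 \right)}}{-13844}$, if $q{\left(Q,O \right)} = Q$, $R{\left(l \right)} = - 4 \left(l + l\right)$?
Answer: $- \frac{31}{27688} \approx -0.0011196$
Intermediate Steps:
$R{\left(l \right)} = - 8 l$ ($R{\left(l \right)} = - 4 \cdot 2 l = - 8 l$)
$f{\left(o,u \right)} = - 4 o$
$k{\left(w,j \right)} = 1 - \frac{w}{4 j}$ ($k{\left(w,j \right)} = \frac{j}{j} + \frac{w}{\left(-4\right) j} = 1 + w \left(- \frac{1}{4 j}\right) = 1 - \frac{w}{4 j}$)
$\frac{q{\left(\left(4 - 1\right) 6,R{\left(2 \right)} \right)} k{\left(5,9 \right)}}{-13844} = \frac{\left(4 - 1\right) 6 \frac{9 - \frac{5}{4}}{9}}{-13844} = 3 \cdot 6 \frac{9 - \frac{5}{4}}{9} \left(- \frac{1}{13844}\right) = 18 \cdot \frac{1}{9} \cdot \frac{31}{4} \left(- \frac{1}{13844}\right) = 18 \cdot \frac{31}{36} \left(- \frac{1}{13844}\right) = \frac{31}{2} \left(- \frac{1}{13844}\right) = - \frac{31}{27688}$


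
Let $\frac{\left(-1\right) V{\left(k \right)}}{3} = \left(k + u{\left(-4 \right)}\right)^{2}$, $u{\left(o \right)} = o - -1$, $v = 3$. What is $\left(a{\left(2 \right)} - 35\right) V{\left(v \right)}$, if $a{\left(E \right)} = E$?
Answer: $0$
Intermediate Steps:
$u{\left(o \right)} = 1 + o$ ($u{\left(o \right)} = o + 1 = 1 + o$)
$V{\left(k \right)} = - 3 \left(-3 + k\right)^{2}$ ($V{\left(k \right)} = - 3 \left(k + \left(1 - 4\right)\right)^{2} = - 3 \left(k - 3\right)^{2} = - 3 \left(-3 + k\right)^{2}$)
$\left(a{\left(2 \right)} - 35\right) V{\left(v \right)} = \left(2 - 35\right) \left(- 3 \left(-3 + 3\right)^{2}\right) = - 33 \left(- 3 \cdot 0^{2}\right) = - 33 \left(\left(-3\right) 0\right) = \left(-33\right) 0 = 0$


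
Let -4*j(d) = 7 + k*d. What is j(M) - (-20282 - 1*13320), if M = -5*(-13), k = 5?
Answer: 33519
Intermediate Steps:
M = 65
j(d) = -7/4 - 5*d/4 (j(d) = -(7 + 5*d)/4 = -7/4 - 5*d/4)
j(M) - (-20282 - 1*13320) = (-7/4 - 5/4*65) - (-20282 - 1*13320) = (-7/4 - 325/4) - (-20282 - 13320) = -83 - 1*(-33602) = -83 + 33602 = 33519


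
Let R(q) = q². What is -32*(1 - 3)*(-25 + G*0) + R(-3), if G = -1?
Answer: -1591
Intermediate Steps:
-32*(1 - 3)*(-25 + G*0) + R(-3) = -32*(1 - 3)*(-25 - 1*0) + (-3)² = -(-64)*(-25 + 0) + 9 = -(-64)*(-25) + 9 = -32*50 + 9 = -1600 + 9 = -1591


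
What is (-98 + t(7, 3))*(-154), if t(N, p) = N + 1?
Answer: 13860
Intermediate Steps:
t(N, p) = 1 + N
(-98 + t(7, 3))*(-154) = (-98 + (1 + 7))*(-154) = (-98 + 8)*(-154) = -90*(-154) = 13860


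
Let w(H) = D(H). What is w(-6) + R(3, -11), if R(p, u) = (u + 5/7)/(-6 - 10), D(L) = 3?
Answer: 51/14 ≈ 3.6429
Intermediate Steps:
w(H) = 3
R(p, u) = -5/112 - u/16 (R(p, u) = (u + 5*(1/7))/(-16) = (u + 5/7)*(-1/16) = (5/7 + u)*(-1/16) = -5/112 - u/16)
w(-6) + R(3, -11) = 3 + (-5/112 - 1/16*(-11)) = 3 + (-5/112 + 11/16) = 3 + 9/14 = 51/14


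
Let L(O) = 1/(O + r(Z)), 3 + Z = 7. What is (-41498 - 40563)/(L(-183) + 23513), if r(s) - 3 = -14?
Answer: -15919834/4561521 ≈ -3.4900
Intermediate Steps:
Z = 4 (Z = -3 + 7 = 4)
r(s) = -11 (r(s) = 3 - 14 = -11)
L(O) = 1/(-11 + O) (L(O) = 1/(O - 11) = 1/(-11 + O))
(-41498 - 40563)/(L(-183) + 23513) = (-41498 - 40563)/(1/(-11 - 183) + 23513) = -82061/(1/(-194) + 23513) = -82061/(-1/194 + 23513) = -82061/4561521/194 = -82061*194/4561521 = -15919834/4561521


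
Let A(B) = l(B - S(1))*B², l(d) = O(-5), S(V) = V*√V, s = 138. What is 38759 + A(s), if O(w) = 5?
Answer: 133979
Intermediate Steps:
S(V) = V^(3/2)
l(d) = 5
A(B) = 5*B²
38759 + A(s) = 38759 + 5*138² = 38759 + 5*19044 = 38759 + 95220 = 133979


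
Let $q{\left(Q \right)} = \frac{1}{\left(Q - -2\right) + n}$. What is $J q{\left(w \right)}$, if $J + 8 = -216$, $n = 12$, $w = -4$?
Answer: $- \frac{112}{5} \approx -22.4$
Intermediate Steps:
$J = -224$ ($J = -8 - 216 = -224$)
$q{\left(Q \right)} = \frac{1}{14 + Q}$ ($q{\left(Q \right)} = \frac{1}{\left(Q - -2\right) + 12} = \frac{1}{\left(Q + 2\right) + 12} = \frac{1}{\left(2 + Q\right) + 12} = \frac{1}{14 + Q}$)
$J q{\left(w \right)} = - \frac{224}{14 - 4} = - \frac{224}{10} = \left(-224\right) \frac{1}{10} = - \frac{112}{5}$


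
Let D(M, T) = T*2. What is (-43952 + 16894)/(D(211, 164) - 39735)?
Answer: 27058/39407 ≈ 0.68663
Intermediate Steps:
D(M, T) = 2*T
(-43952 + 16894)/(D(211, 164) - 39735) = (-43952 + 16894)/(2*164 - 39735) = -27058/(328 - 39735) = -27058/(-39407) = -27058*(-1/39407) = 27058/39407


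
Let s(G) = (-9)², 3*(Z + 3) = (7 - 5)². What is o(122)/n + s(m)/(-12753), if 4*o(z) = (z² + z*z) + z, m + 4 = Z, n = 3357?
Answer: 21116639/9513738 ≈ 2.2196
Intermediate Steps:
Z = -5/3 (Z = -3 + (7 - 5)²/3 = -3 + (⅓)*2² = -3 + (⅓)*4 = -3 + 4/3 = -5/3 ≈ -1.6667)
m = -17/3 (m = -4 - 5/3 = -17/3 ≈ -5.6667)
s(G) = 81
o(z) = z²/2 + z/4 (o(z) = ((z² + z*z) + z)/4 = ((z² + z²) + z)/4 = (2*z² + z)/4 = (z + 2*z²)/4 = z²/2 + z/4)
o(122)/n + s(m)/(-12753) = ((¼)*122*(1 + 2*122))/3357 + 81/(-12753) = ((¼)*122*(1 + 244))*(1/3357) + 81*(-1/12753) = ((¼)*122*245)*(1/3357) - 9/1417 = (14945/2)*(1/3357) - 9/1417 = 14945/6714 - 9/1417 = 21116639/9513738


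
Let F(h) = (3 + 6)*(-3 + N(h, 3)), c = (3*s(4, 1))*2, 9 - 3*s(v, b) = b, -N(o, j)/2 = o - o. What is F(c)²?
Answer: 729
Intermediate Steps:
N(o, j) = 0 (N(o, j) = -2*(o - o) = -2*0 = 0)
s(v, b) = 3 - b/3
c = 16 (c = (3*(3 - ⅓*1))*2 = (3*(3 - ⅓))*2 = (3*(8/3))*2 = 8*2 = 16)
F(h) = -27 (F(h) = (3 + 6)*(-3 + 0) = 9*(-3) = -27)
F(c)² = (-27)² = 729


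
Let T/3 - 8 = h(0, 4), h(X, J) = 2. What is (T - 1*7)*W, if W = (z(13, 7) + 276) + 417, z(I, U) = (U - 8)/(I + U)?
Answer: 318757/20 ≈ 15938.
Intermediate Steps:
T = 30 (T = 24 + 3*2 = 24 + 6 = 30)
z(I, U) = (-8 + U)/(I + U)
W = 13859/20 (W = ((-8 + 7)/(13 + 7) + 276) + 417 = (-1/20 + 276) + 417 = 5519/20 + 417 = 13859/20 ≈ 692.95)
(T - 1*7)*W = (30 - 1*7)*(13859/20) = (30 - 7)*(13859/20) = 23*(13859/20) = 318757/20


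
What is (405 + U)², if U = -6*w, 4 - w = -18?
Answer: 74529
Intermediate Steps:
w = 22 (w = 4 - 1*(-18) = 4 + 18 = 22)
U = -132 (U = -6*22 = -132)
(405 + U)² = (405 - 132)² = 273² = 74529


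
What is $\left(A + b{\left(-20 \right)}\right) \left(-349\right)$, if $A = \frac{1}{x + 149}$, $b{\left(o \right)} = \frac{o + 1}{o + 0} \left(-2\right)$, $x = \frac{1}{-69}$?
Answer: $\frac{6792587}{10280} \approx 660.76$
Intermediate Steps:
$x = - \frac{1}{69} \approx -0.014493$
$b{\left(o \right)} = - \frac{2 \left(1 + o\right)}{o}$ ($b{\left(o \right)} = \frac{1 + o}{o} \left(-2\right) = - \frac{2 \left(1 + o\right)}{o}$)
$A = \frac{69}{10280}$ ($A = \frac{1}{- \frac{1}{69} + 149} = \frac{1}{\frac{10280}{69}} = \frac{69}{10280} \approx 0.0067121$)
$\left(A + b{\left(-20 \right)}\right) \left(-349\right) = \left(\frac{69}{10280} - \left(2 + \frac{2}{-20}\right)\right) \left(-349\right) = \left(\frac{69}{10280} - \frac{19}{10}\right) \left(-349\right) = \left(- \frac{19463}{10280}\right) \left(-349\right) = \frac{6792587}{10280}$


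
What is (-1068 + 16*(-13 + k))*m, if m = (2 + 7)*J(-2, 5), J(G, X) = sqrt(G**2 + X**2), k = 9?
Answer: -10188*sqrt(29) ≈ -54864.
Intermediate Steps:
m = 9*sqrt(29) (m = (2 + 7)*sqrt((-2)**2 + 5**2) = 9*sqrt(4 + 25) = 9*sqrt(29) ≈ 48.466)
(-1068 + 16*(-13 + k))*m = (-1068 + 16*(-13 + 9))*(9*sqrt(29)) = (-1068 + 16*(-4))*(9*sqrt(29)) = (-1068 - 64)*(9*sqrt(29)) = -10188*sqrt(29)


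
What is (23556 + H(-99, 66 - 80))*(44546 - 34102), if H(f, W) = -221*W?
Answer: 278332600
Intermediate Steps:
(23556 + H(-99, 66 - 80))*(44546 - 34102) = (23556 - 221*(66 - 80))*(44546 - 34102) = (23556 - 221*(-14))*10444 = (23556 + 3094)*10444 = 26650*10444 = 278332600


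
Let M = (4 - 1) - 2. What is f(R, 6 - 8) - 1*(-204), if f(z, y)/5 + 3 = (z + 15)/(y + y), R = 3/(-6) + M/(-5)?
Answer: 1369/8 ≈ 171.13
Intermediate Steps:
M = 1 (M = 3 - 2 = 1)
R = -7/10 (R = 3/(-6) + 1/(-5) = 3*(-1/6) + 1*(-1/5) = -1/2 - 1/5 = -7/10 ≈ -0.70000)
f(z, y) = -15 + 5*(15 + z)/(2*y) (f(z, y) = -15 + 5*((z + 15)/(y + y)) = -15 + 5*((15 + z)/((2*y))) = -15 + 5*((15 + z)*(1/(2*y))) = -15 + 5*((15 + z)/(2*y)) = -15 + 5*(15 + z)/(2*y))
f(R, 6 - 8) - 1*(-204) = 5*(15 - 7/10 - 6*(6 - 8))/(2*(6 - 8)) - 1*(-204) = (5/2)*(15 - 7/10 - 6*(-2))/(-2) + 204 = (5/2)*(-1/2)*(15 - 7/10 + 12) + 204 = (5/2)*(-1/2)*(263/10) + 204 = -263/8 + 204 = 1369/8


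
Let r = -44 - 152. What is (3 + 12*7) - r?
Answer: 283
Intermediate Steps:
r = -196
(3 + 12*7) - r = (3 + 12*7) - 1*(-196) = (3 + 84) + 196 = 87 + 196 = 283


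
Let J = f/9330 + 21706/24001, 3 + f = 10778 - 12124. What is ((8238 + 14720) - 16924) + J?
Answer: 1351359716851/223929330 ≈ 6034.8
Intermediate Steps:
f = -1349 (f = -3 + (10778 - 12124) = -3 - 1346 = -1349)
J = 170139631/223929330 (J = -1349/9330 + 21706/24001 = 170139631/223929330 ≈ 0.75979)
((8238 + 14720) - 16924) + J = ((8238 + 14720) - 16924) + 170139631/223929330 = (22958 - 16924) + 170139631/223929330 = 6034 + 170139631/223929330 = 1351359716851/223929330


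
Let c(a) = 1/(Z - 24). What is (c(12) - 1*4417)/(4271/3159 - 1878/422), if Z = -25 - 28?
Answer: 22669998039/15901424 ≈ 1425.7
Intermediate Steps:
Z = -53
c(a) = -1/77 (c(a) = 1/(-53 - 24) = 1/(-77) = -1/77)
(c(12) - 1*4417)/(4271/3159 - 1878/422) = (-1/77 - 1*4417)/(4271/3159 - 1878/422) = (-1/77 - 4417)/(4271*(1/3159) - 1878*1/422) = -340110/(77*(4271/3159 - 939/211)) = -340110/(77*(-2065120/666549)) = -340110/77*(-666549/2065120) = 22669998039/15901424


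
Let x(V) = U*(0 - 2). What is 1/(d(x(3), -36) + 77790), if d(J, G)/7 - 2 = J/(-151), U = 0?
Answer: 1/77804 ≈ 1.2853e-5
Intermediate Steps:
x(V) = 0 (x(V) = 0*(0 - 2) = 0*(-2) = 0)
d(J, G) = 14 - 7*J/151 (d(J, G) = 14 + 7*(J/(-151)) = 14 + 7*(J*(-1/151)) = 14 + 7*(-J/151) = 14 - 7*J/151)
1/(d(x(3), -36) + 77790) = 1/((14 - 7/151*0) + 77790) = 1/((14 + 0) + 77790) = 1/(14 + 77790) = 1/77804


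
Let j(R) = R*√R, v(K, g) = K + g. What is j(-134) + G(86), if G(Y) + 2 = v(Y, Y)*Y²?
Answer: 1272110 - 134*I*√134 ≈ 1.2721e+6 - 1551.2*I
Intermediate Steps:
G(Y) = -2 + 2*Y³ (G(Y) = -2 + (Y + Y)*Y² = -2 + (2*Y)*Y² = -2 + 2*Y³)
j(R) = R^(3/2)
j(-134) + G(86) = (-134)^(3/2) + (-2 + 2*86³) = -134*I*√134 + (-2 + 2*636056) = -134*I*√134 + (-2 + 1272112) = -134*I*√134 + 1272110 = 1272110 - 134*I*√134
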